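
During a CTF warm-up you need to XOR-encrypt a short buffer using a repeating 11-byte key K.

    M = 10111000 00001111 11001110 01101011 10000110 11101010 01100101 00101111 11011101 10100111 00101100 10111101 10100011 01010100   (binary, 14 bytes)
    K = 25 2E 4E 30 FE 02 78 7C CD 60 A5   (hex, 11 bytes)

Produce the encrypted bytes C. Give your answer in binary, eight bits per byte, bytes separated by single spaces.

10011101 00100001 10000000 01011011 01111000 11101000 00011101 01010011 00010000 11000111 10001001 10011000 10001101 00011010

The 11-byte key repeats, so the effective keystream is 25 2e 4e 30 fe 02 78 7c cd 60 a5 25 2e 4e.
byte 0: 184 xor  37 = 157
byte 1:  15 xor  46 =  33
byte 2: 206 xor  78 = 128
byte 3: 107 xor  48 =  91
byte 4: 134 xor 254 = 120
byte 5: 234 xor   2 = 232
byte 6: 101 xor 120 =  29
byte 7:  47 xor 124 =  83
byte 8: 221 xor 205 =  16
byte 9: 167 xor  96 = 199
byte 10:  44 xor 165 = 137
byte 11: 189 xor  37 = 152
byte 12: 163 xor  46 = 141
byte 13:  84 xor  78 =  26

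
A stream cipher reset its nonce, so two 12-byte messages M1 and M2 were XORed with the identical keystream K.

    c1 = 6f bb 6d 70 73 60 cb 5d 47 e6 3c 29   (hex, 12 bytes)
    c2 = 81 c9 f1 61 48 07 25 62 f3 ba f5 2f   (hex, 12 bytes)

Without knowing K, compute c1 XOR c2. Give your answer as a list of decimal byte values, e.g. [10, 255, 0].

c1 ⊕ c2 = (M1 ⊕ K) ⊕ (M2 ⊕ K) = M1 ⊕ M2 — the shared key cancels under XOR.
byte 0: 6f ⊕ 81 = ee
byte 1: bb ⊕ c9 = 72
byte 2: 6d ⊕ f1 = 9c
byte 3: 70 ⊕ 61 = 11
byte 4: 73 ⊕ 48 = 3b
byte 5: 60 ⊕ 07 = 67
byte 6: cb ⊕ 25 = ee
byte 7: 5d ⊕ 62 = 3f
byte 8: 47 ⊕ f3 = b4
byte 9: e6 ⊕ ba = 5c
byte 10: 3c ⊕ f5 = c9
byte 11: 29 ⊕ 2f = 06

[238, 114, 156, 17, 59, 103, 238, 63, 180, 92, 201, 6]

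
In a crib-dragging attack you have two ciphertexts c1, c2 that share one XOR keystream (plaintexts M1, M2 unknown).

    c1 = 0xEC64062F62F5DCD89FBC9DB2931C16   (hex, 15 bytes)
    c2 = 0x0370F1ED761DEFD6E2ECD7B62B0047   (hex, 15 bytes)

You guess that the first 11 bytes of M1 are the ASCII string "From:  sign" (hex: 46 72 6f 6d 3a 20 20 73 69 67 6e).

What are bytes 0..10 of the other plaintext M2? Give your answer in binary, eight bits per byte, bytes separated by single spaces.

10101001 01100110 10011000 10101111 00101110 11001000 00010011 01111101 00010100 00110111 00100100

First, c1 ⊕ c2 = (M1 ⊕ K) ⊕ (M2 ⊕ K) = M1 ⊕ M2, so the key drops out. Then M2 = (M1 ⊕ M2) ⊕ M1 over the first 11 bytes.
byte 0: (ec ⊕ 03) ⊕ 46 = ef ⊕ 46 = a9
byte 1: (64 ⊕ 70) ⊕ 72 = 14 ⊕ 72 = 66
byte 2: (06 ⊕ f1) ⊕ 6f = f7 ⊕ 6f = 98
byte 3: (2f ⊕ ed) ⊕ 6d = c2 ⊕ 6d = af
byte 4: (62 ⊕ 76) ⊕ 3a = 14 ⊕ 3a = 2e
byte 5: (f5 ⊕ 1d) ⊕ 20 = e8 ⊕ 20 = c8
byte 6: (dc ⊕ ef) ⊕ 20 = 33 ⊕ 20 = 13
byte 7: (d8 ⊕ d6) ⊕ 73 = 0e ⊕ 73 = 7d
byte 8: (9f ⊕ e2) ⊕ 69 = 7d ⊕ 69 = 14
byte 9: (bc ⊕ ec) ⊕ 67 = 50 ⊕ 67 = 37
byte 10: (9d ⊕ d7) ⊕ 6e = 4a ⊕ 6e = 24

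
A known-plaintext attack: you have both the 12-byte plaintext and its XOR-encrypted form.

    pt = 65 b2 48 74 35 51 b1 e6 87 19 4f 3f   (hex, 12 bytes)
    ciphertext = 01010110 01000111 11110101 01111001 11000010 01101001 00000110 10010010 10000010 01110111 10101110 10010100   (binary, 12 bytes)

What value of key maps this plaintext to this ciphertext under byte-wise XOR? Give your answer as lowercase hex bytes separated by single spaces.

33 f5 bd 0d f7 38 b7 74 05 6e e1 ab

Since ciphertext = pt ⊕ key, XORing both sides with pt gives key = pt ⊕ ciphertext.
65 XOR 56 = 33
b2 XOR 47 = f5
48 XOR f5 = bd
74 XOR 79 = 0d
35 XOR c2 = f7
51 XOR 69 = 38
b1 XOR 06 = b7
e6 XOR 92 = 74
87 XOR 82 = 05
19 XOR 77 = 6e
4f XOR ae = e1
3f XOR 94 = ab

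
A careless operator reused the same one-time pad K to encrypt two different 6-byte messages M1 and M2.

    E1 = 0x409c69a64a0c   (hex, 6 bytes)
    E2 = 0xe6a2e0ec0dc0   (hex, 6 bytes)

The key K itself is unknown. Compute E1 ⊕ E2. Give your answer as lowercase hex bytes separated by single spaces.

a6 3e 89 4a 47 cc

E1 ⊕ E2 = (M1 ⊕ K) ⊕ (M2 ⊕ K) = M1 ⊕ M2 — the shared key cancels under XOR.
40 XOR e6 = a6
9c XOR a2 = 3e
69 XOR e0 = 89
a6 XOR ec = 4a
4a XOR 0d = 47
0c XOR c0 = cc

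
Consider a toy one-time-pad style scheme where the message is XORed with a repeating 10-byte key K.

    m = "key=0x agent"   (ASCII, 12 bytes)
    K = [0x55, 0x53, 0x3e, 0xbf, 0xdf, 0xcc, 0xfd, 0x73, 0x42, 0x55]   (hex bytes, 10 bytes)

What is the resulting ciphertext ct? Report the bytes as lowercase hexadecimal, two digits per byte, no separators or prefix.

The 10-byte key repeats, so the effective keystream is 55 53 3e bf df cc fd 73 42 55 55 53.
byte 0: 01101011 XOR 01010101 = 00111110
byte 1: 01100101 XOR 01010011 = 00110110
byte 2: 01111001 XOR 00111110 = 01000111
byte 3: 00111101 XOR 10111111 = 10000010
byte 4: 00110000 XOR 11011111 = 11101111
byte 5: 01111000 XOR 11001100 = 10110100
byte 6: 00100000 XOR 11111101 = 11011101
byte 7: 01100001 XOR 01110011 = 00010010
byte 8: 01100111 XOR 01000010 = 00100101
byte 9: 01100101 XOR 01010101 = 00110000
byte 10: 01101110 XOR 01010101 = 00111011
byte 11: 01110100 XOR 01010011 = 00100111

3e364782efb4dd1225303b27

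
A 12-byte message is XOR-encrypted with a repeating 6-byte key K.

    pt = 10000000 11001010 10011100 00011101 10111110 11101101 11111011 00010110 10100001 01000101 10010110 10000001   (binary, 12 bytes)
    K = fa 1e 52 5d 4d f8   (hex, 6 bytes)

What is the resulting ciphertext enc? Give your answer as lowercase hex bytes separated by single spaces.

The 6-byte key repeats, so the effective keystream is fa 1e 52 5d 4d f8 fa 1e 52 5d 4d f8.
byte 0: 80 ^ fa = 7a
byte 1: ca ^ 1e = d4
byte 2: 9c ^ 52 = ce
byte 3: 1d ^ 5d = 40
byte 4: be ^ 4d = f3
byte 5: ed ^ f8 = 15
byte 6: fb ^ fa = 01
byte 7: 16 ^ 1e = 08
byte 8: a1 ^ 52 = f3
byte 9: 45 ^ 5d = 18
byte 10: 96 ^ 4d = db
byte 11: 81 ^ f8 = 79

7a d4 ce 40 f3 15 01 08 f3 18 db 79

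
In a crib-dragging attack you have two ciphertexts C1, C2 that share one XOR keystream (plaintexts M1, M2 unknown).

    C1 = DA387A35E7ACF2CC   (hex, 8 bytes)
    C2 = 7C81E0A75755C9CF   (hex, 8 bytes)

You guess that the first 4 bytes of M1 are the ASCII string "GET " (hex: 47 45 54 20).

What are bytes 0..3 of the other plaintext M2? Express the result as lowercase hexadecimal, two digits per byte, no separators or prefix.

First, C1 ⊕ C2 = (M1 ⊕ K) ⊕ (M2 ⊕ K) = M1 ⊕ M2, so the key drops out. Then M2 = (M1 ⊕ M2) ⊕ M1 over the first 4 bytes.
byte 0: (da ^ 7c) ^ 47 = a6 ^ 47 = e1
byte 1: (38 ^ 81) ^ 45 = b9 ^ 45 = fc
byte 2: (7a ^ e0) ^ 54 = 9a ^ 54 = ce
byte 3: (35 ^ a7) ^ 20 = 92 ^ 20 = b2

e1fcceb2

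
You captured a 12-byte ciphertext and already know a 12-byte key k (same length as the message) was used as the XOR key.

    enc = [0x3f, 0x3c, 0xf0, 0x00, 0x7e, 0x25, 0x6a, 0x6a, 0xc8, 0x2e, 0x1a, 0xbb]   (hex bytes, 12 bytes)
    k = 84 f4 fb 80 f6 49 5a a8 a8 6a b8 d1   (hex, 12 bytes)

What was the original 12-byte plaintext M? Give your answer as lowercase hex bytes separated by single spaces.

bb c8 0b 80 88 6c 30 c2 60 44 a2 6a

XOR is its own inverse, so applying the key byte-wise gives the result directly.
3f ^ 84 = bb
3c ^ f4 = c8
f0 ^ fb = 0b
00 ^ 80 = 80
7e ^ f6 = 88
25 ^ 49 = 6c
6a ^ 5a = 30
6a ^ a8 = c2
c8 ^ a8 = 60
2e ^ 6a = 44
1a ^ b8 = a2
bb ^ d1 = 6a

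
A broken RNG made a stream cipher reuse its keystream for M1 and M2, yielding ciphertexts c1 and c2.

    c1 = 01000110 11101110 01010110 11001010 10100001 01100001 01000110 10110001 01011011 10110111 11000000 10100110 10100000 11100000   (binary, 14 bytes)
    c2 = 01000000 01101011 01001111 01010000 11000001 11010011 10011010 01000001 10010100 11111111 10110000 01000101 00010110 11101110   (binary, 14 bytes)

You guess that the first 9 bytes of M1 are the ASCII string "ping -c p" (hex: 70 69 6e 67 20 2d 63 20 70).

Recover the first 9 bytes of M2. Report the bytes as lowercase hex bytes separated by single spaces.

First, c1 ⊕ c2 = (M1 ⊕ K) ⊕ (M2 ⊕ K) = M1 ⊕ M2, so the key drops out. Then M2 = (M1 ⊕ M2) ⊕ M1 over the first 9 bytes.
byte 0: (46 ⊕ 40) ⊕ 70 = 06 ⊕ 70 = 76
byte 1: (ee ⊕ 6b) ⊕ 69 = 85 ⊕ 69 = ec
byte 2: (56 ⊕ 4f) ⊕ 6e = 19 ⊕ 6e = 77
byte 3: (ca ⊕ 50) ⊕ 67 = 9a ⊕ 67 = fd
byte 4: (a1 ⊕ c1) ⊕ 20 = 60 ⊕ 20 = 40
byte 5: (61 ⊕ d3) ⊕ 2d = b2 ⊕ 2d = 9f
byte 6: (46 ⊕ 9a) ⊕ 63 = dc ⊕ 63 = bf
byte 7: (b1 ⊕ 41) ⊕ 20 = f0 ⊕ 20 = d0
byte 8: (5b ⊕ 94) ⊕ 70 = cf ⊕ 70 = bf

76 ec 77 fd 40 9f bf d0 bf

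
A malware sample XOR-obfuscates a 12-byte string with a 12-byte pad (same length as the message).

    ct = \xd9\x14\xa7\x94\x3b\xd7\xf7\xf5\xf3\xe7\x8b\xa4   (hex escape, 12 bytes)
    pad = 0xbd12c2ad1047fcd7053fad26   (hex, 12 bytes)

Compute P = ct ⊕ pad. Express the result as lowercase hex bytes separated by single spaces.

64 06 65 39 2b 90 0b 22 f6 d8 26 82

d9 xor bd = 64
14 xor 12 = 06
a7 xor c2 = 65
94 xor ad = 39
3b xor 10 = 2b
d7 xor 47 = 90
f7 xor fc = 0b
f5 xor d7 = 22
f3 xor 05 = f6
e7 xor 3f = d8
8b xor ad = 26
a4 xor 26 = 82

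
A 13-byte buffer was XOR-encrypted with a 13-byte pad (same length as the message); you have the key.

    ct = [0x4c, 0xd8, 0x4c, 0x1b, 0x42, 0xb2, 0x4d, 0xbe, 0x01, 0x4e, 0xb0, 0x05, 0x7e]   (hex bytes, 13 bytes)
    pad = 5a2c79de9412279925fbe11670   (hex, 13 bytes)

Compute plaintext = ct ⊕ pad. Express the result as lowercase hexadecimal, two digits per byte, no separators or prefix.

XOR is its own inverse, so applying the key byte-wise gives the result directly.
4c XOR 5a = 16
d8 XOR 2c = f4
4c XOR 79 = 35
1b XOR de = c5
42 XOR 94 = d6
b2 XOR 12 = a0
4d XOR 27 = 6a
be XOR 99 = 27
01 XOR 25 = 24
4e XOR fb = b5
b0 XOR e1 = 51
05 XOR 16 = 13
7e XOR 70 = 0e

16f435c5d6a06a2724b551130e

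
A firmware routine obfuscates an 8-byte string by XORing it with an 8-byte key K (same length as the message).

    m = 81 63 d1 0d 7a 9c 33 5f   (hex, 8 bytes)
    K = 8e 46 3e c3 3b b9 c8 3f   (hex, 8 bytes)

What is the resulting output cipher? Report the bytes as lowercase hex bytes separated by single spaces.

129 ^ 142 =  15
 99 ^  70 =  37
209 ^  62 = 239
 13 ^ 195 = 206
122 ^  59 =  65
156 ^ 185 =  37
 51 ^ 200 = 251
 95 ^  63 =  96

0f 25 ef ce 41 25 fb 60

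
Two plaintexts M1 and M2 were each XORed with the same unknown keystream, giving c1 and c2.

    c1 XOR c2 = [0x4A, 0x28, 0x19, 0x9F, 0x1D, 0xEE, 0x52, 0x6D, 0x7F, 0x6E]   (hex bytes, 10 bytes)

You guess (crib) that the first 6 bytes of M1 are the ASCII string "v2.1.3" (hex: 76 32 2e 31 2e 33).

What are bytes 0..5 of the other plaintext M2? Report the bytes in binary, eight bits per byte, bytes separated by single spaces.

Since c1 ⊕ c2 = M1 ⊕ M2, XORing with the guessed M1 bytes yields the corresponding M2 bytes: M2 = (c1 ⊕ c2) ⊕ M1.
byte 0: 4a ⊕ 76 = 3c
byte 1: 28 ⊕ 32 = 1a
byte 2: 19 ⊕ 2e = 37
byte 3: 9f ⊕ 31 = ae
byte 4: 1d ⊕ 2e = 33
byte 5: ee ⊕ 33 = dd

00111100 00011010 00110111 10101110 00110011 11011101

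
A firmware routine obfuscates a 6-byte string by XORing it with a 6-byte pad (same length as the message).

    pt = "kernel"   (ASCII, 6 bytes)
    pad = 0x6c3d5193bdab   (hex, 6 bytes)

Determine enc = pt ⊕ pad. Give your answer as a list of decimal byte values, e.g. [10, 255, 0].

[7, 88, 35, 253, 216, 199]

byte 0: 6b xor 6c = 07
byte 1: 65 xor 3d = 58
byte 2: 72 xor 51 = 23
byte 3: 6e xor 93 = fd
byte 4: 65 xor bd = d8
byte 5: 6c xor ab = c7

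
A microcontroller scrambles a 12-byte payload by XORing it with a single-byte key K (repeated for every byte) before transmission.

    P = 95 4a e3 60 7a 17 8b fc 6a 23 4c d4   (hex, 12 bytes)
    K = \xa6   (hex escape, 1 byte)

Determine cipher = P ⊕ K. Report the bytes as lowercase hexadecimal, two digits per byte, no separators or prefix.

33ec45c6dcb12d5acc85ea72

The 1-byte key repeats, so the effective keystream is a6 a6 a6 a6 a6 a6 a6 a6 a6 a6 a6 a6.
byte 0: 95 xor a6 = 33
byte 1: 4a xor a6 = ec
byte 2: e3 xor a6 = 45
byte 3: 60 xor a6 = c6
byte 4: 7a xor a6 = dc
byte 5: 17 xor a6 = b1
byte 6: 8b xor a6 = 2d
byte 7: fc xor a6 = 5a
byte 8: 6a xor a6 = cc
byte 9: 23 xor a6 = 85
byte 10: 4c xor a6 = ea
byte 11: d4 xor a6 = 72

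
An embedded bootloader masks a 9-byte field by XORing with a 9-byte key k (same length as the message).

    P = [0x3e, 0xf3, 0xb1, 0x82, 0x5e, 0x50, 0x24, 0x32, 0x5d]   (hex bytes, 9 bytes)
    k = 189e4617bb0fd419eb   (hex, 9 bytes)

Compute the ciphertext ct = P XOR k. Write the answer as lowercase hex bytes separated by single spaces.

26 6d f7 95 e5 5f f0 2b b6

XOR is its own inverse, so applying the key byte-wise gives the result directly.
byte 0: 3e XOR 18 = 26
byte 1: f3 XOR 9e = 6d
byte 2: b1 XOR 46 = f7
byte 3: 82 XOR 17 = 95
byte 4: 5e XOR bb = e5
byte 5: 50 XOR 0f = 5f
byte 6: 24 XOR d4 = f0
byte 7: 32 XOR 19 = 2b
byte 8: 5d XOR eb = b6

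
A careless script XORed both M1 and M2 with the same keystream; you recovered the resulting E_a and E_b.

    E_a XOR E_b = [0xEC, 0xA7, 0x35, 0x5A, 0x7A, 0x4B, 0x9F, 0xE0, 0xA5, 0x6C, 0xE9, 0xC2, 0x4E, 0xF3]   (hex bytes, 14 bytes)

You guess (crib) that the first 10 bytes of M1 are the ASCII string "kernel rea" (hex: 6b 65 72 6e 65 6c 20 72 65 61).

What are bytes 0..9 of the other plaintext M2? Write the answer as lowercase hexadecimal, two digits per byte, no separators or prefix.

Since E_a ⊕ E_b = M1 ⊕ M2, XORing with the guessed M1 bytes yields the corresponding M2 bytes: M2 = (E_a ⊕ E_b) ⊕ M1.
ec ^ 6b = 87
a7 ^ 65 = c2
35 ^ 72 = 47
5a ^ 6e = 34
7a ^ 65 = 1f
4b ^ 6c = 27
9f ^ 20 = bf
e0 ^ 72 = 92
a5 ^ 65 = c0
6c ^ 61 = 0d

87c247341f27bf92c00d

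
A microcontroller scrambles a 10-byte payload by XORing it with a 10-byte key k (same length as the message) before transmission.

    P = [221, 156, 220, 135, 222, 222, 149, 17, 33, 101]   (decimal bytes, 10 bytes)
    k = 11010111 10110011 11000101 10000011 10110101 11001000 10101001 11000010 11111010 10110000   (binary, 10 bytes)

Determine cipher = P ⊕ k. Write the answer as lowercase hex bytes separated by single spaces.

0a 2f 19 04 6b 16 3c d3 db d5

dd XOR d7 = 0a
9c XOR b3 = 2f
dc XOR c5 = 19
87 XOR 83 = 04
de XOR b5 = 6b
de XOR c8 = 16
95 XOR a9 = 3c
11 XOR c2 = d3
21 XOR fa = db
65 XOR b0 = d5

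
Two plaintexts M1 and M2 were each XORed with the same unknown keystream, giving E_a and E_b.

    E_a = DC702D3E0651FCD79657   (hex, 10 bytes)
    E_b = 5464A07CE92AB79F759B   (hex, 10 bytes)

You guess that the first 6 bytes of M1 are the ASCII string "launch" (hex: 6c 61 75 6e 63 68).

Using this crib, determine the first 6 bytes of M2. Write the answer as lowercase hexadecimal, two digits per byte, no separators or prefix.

First, E_a ⊕ E_b = (M1 ⊕ K) ⊕ (M2 ⊕ K) = M1 ⊕ M2, so the key drops out. Then M2 = (M1 ⊕ M2) ⊕ M1 over the first 6 bytes.
byte 0: (dc xor 54) xor 6c = 88 xor 6c = e4
byte 1: (70 xor 64) xor 61 = 14 xor 61 = 75
byte 2: (2d xor a0) xor 75 = 8d xor 75 = f8
byte 3: (3e xor 7c) xor 6e = 42 xor 6e = 2c
byte 4: (06 xor e9) xor 63 = ef xor 63 = 8c
byte 5: (51 xor 2a) xor 68 = 7b xor 68 = 13

e475f82c8c13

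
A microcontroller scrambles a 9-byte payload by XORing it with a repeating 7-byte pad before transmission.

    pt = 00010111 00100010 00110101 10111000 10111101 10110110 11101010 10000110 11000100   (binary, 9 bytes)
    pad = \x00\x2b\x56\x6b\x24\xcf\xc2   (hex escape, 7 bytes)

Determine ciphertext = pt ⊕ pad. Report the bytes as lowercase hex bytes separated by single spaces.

17 09 63 d3 99 79 28 86 ef

The 7-byte key repeats, so the effective keystream is 00 2b 56 6b 24 cf c2 00 2b.
byte 0: 17 ^ 00 = 17
byte 1: 22 ^ 2b = 09
byte 2: 35 ^ 56 = 63
byte 3: b8 ^ 6b = d3
byte 4: bd ^ 24 = 99
byte 5: b6 ^ cf = 79
byte 6: ea ^ c2 = 28
byte 7: 86 ^ 00 = 86
byte 8: c4 ^ 2b = ef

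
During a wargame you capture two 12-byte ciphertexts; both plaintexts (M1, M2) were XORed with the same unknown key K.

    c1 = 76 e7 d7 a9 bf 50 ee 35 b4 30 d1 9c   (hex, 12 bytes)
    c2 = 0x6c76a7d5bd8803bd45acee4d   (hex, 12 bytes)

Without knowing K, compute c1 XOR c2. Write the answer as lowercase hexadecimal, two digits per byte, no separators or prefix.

c1 ⊕ c2 = (M1 ⊕ K) ⊕ (M2 ⊕ K) = M1 ⊕ M2 — the shared key cancels under XOR.
byte 0: 76 XOR 6c = 1a
byte 1: e7 XOR 76 = 91
byte 2: d7 XOR a7 = 70
byte 3: a9 XOR d5 = 7c
byte 4: bf XOR bd = 02
byte 5: 50 XOR 88 = d8
byte 6: ee XOR 03 = ed
byte 7: 35 XOR bd = 88
byte 8: b4 XOR 45 = f1
byte 9: 30 XOR ac = 9c
byte 10: d1 XOR ee = 3f
byte 11: 9c XOR 4d = d1

1a91707c02d8ed88f19c3fd1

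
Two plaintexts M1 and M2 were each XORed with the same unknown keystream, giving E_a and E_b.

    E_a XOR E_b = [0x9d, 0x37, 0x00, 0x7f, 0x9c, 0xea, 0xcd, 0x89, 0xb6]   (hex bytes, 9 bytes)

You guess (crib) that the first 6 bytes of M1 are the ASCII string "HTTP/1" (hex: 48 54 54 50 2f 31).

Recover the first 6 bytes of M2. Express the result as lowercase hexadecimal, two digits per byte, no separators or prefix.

d563542fb3db

Since E_a ⊕ E_b = M1 ⊕ M2, XORing with the guessed M1 bytes yields the corresponding M2 bytes: M2 = (E_a ⊕ E_b) ⊕ M1.
157 xor  72 = 213
 55 xor  84 =  99
  0 xor  84 =  84
127 xor  80 =  47
156 xor  47 = 179
234 xor  49 = 219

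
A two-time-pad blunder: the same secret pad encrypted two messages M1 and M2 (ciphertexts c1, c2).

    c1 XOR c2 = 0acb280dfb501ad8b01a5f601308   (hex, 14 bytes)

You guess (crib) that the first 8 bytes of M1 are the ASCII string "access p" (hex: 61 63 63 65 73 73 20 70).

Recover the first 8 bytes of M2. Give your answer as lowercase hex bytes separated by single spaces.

6b a8 4b 68 88 23 3a a8

Since c1 ⊕ c2 = M1 ⊕ M2, XORing with the guessed M1 bytes yields the corresponding M2 bytes: M2 = (c1 ⊕ c2) ⊕ M1.
0a ⊕ 61 = 6b
cb ⊕ 63 = a8
28 ⊕ 63 = 4b
0d ⊕ 65 = 68
fb ⊕ 73 = 88
50 ⊕ 73 = 23
1a ⊕ 20 = 3a
d8 ⊕ 70 = a8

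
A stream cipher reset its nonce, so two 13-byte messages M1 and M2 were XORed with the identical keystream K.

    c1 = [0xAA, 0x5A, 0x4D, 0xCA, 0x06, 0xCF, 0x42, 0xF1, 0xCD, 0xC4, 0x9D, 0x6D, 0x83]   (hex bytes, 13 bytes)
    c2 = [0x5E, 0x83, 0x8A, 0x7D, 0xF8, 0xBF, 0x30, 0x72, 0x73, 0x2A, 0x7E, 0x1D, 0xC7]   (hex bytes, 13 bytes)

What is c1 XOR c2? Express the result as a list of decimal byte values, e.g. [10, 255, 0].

c1 ⊕ c2 = (M1 ⊕ K) ⊕ (M2 ⊕ K) = M1 ⊕ M2 — the shared key cancels under XOR.
170 xor  94 = 244
 90 xor 131 = 217
 77 xor 138 = 199
202 xor 125 = 183
  6 xor 248 = 254
207 xor 191 = 112
 66 xor  48 = 114
241 xor 114 = 131
205 xor 115 = 190
196 xor  42 = 238
157 xor 126 = 227
109 xor  29 = 112
131 xor 199 =  68

[244, 217, 199, 183, 254, 112, 114, 131, 190, 238, 227, 112, 68]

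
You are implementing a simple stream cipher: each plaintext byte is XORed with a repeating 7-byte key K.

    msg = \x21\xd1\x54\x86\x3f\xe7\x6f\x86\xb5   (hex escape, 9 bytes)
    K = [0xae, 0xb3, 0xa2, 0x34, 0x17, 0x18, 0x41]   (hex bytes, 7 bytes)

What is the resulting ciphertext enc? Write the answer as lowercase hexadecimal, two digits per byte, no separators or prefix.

The 7-byte key repeats, so the effective keystream is ae b3 a2 34 17 18 41 ae b3.
byte 0: 21 ^ ae = 8f
byte 1: d1 ^ b3 = 62
byte 2: 54 ^ a2 = f6
byte 3: 86 ^ 34 = b2
byte 4: 3f ^ 17 = 28
byte 5: e7 ^ 18 = ff
byte 6: 6f ^ 41 = 2e
byte 7: 86 ^ ae = 28
byte 8: b5 ^ b3 = 06

8f62f6b228ff2e2806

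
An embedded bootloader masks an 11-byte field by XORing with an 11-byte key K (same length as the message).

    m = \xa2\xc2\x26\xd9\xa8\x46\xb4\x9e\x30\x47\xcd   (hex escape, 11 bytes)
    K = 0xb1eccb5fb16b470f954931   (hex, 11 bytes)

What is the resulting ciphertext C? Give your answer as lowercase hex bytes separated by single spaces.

13 2e ed 86 19 2d f3 91 a5 0e fc

XOR is its own inverse, so applying the key byte-wise gives the result directly.
byte 0: 162 ⊕ 177 =  19
byte 1: 194 ⊕ 236 =  46
byte 2:  38 ⊕ 203 = 237
byte 3: 217 ⊕  95 = 134
byte 4: 168 ⊕ 177 =  25
byte 5:  70 ⊕ 107 =  45
byte 6: 180 ⊕  71 = 243
byte 7: 158 ⊕  15 = 145
byte 8:  48 ⊕ 149 = 165
byte 9:  71 ⊕  73 =  14
byte 10: 205 ⊕  49 = 252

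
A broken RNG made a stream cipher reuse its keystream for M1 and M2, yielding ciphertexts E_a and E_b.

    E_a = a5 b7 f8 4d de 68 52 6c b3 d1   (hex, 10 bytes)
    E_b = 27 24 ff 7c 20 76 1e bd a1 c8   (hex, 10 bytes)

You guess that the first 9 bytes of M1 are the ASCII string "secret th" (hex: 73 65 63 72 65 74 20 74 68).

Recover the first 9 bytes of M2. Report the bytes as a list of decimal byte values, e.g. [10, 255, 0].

First, E_a ⊕ E_b = (M1 ⊕ K) ⊕ (M2 ⊕ K) = M1 ⊕ M2, so the key drops out. Then M2 = (M1 ⊕ M2) ⊕ M1 over the first 9 bytes.
byte 0: (a5 xor 27) xor 73 = 82 xor 73 = f1
byte 1: (b7 xor 24) xor 65 = 93 xor 65 = f6
byte 2: (f8 xor ff) xor 63 = 07 xor 63 = 64
byte 3: (4d xor 7c) xor 72 = 31 xor 72 = 43
byte 4: (de xor 20) xor 65 = fe xor 65 = 9b
byte 5: (68 xor 76) xor 74 = 1e xor 74 = 6a
byte 6: (52 xor 1e) xor 20 = 4c xor 20 = 6c
byte 7: (6c xor bd) xor 74 = d1 xor 74 = a5
byte 8: (b3 xor a1) xor 68 = 12 xor 68 = 7a

[241, 246, 100, 67, 155, 106, 108, 165, 122]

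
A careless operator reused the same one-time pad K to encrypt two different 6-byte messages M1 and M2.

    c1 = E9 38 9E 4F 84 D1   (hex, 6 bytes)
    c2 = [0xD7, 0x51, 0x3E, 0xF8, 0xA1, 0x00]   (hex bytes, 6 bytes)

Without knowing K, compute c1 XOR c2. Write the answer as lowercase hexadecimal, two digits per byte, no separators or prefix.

c1 ⊕ c2 = (M1 ⊕ K) ⊕ (M2 ⊕ K) = M1 ⊕ M2 — the shared key cancels under XOR.
byte 0: 233 ^ 215 =  62
byte 1:  56 ^  81 = 105
byte 2: 158 ^  62 = 160
byte 3:  79 ^ 248 = 183
byte 4: 132 ^ 161 =  37
byte 5: 209 ^   0 = 209

3e69a0b725d1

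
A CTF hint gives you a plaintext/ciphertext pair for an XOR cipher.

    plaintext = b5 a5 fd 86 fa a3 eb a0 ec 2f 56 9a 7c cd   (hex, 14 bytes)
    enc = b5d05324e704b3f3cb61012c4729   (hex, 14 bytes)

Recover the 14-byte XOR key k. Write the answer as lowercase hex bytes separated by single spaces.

Since enc = plaintext ⊕ k, XORing both sides with plaintext gives k = plaintext ⊕ enc.
byte 0: 10110101 xor 10110101 = 00000000
byte 1: 10100101 xor 11010000 = 01110101
byte 2: 11111101 xor 01010011 = 10101110
byte 3: 10000110 xor 00100100 = 10100010
byte 4: 11111010 xor 11100111 = 00011101
byte 5: 10100011 xor 00000100 = 10100111
byte 6: 11101011 xor 10110011 = 01011000
byte 7: 10100000 xor 11110011 = 01010011
byte 8: 11101100 xor 11001011 = 00100111
byte 9: 00101111 xor 01100001 = 01001110
byte 10: 01010110 xor 00000001 = 01010111
byte 11: 10011010 xor 00101100 = 10110110
byte 12: 01111100 xor 01000111 = 00111011
byte 13: 11001101 xor 00101001 = 11100100

00 75 ae a2 1d a7 58 53 27 4e 57 b6 3b e4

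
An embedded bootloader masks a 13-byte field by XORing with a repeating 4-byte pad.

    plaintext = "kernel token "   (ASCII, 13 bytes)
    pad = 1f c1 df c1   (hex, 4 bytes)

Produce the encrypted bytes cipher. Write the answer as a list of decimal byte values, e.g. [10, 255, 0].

[116, 164, 173, 175, 122, 173, 255, 181, 112, 170, 186, 175, 63]

The 4-byte key repeats, so the effective keystream is 1f c1 df c1 1f c1 df c1 1f c1 df c1 1f.
byte 0: 6b XOR 1f = 74
byte 1: 65 XOR c1 = a4
byte 2: 72 XOR df = ad
byte 3: 6e XOR c1 = af
byte 4: 65 XOR 1f = 7a
byte 5: 6c XOR c1 = ad
byte 6: 20 XOR df = ff
byte 7: 74 XOR c1 = b5
byte 8: 6f XOR 1f = 70
byte 9: 6b XOR c1 = aa
byte 10: 65 XOR df = ba
byte 11: 6e XOR c1 = af
byte 12: 20 XOR 1f = 3f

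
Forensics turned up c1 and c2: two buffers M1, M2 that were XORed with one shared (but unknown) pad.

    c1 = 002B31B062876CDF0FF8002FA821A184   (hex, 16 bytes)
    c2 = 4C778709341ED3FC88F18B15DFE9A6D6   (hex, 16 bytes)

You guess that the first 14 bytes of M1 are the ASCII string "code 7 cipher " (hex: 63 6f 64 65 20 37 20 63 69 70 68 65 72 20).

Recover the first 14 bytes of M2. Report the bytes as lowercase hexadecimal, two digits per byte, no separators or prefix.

2f33d2dc76ae9f40ee79e35f05e8

First, c1 ⊕ c2 = (M1 ⊕ K) ⊕ (M2 ⊕ K) = M1 ⊕ M2, so the key drops out. Then M2 = (M1 ⊕ M2) ⊕ M1 over the first 14 bytes.
byte 0: (00 ⊕ 4c) ⊕ 63 = 4c ⊕ 63 = 2f
byte 1: (2b ⊕ 77) ⊕ 6f = 5c ⊕ 6f = 33
byte 2: (31 ⊕ 87) ⊕ 64 = b6 ⊕ 64 = d2
byte 3: (b0 ⊕ 09) ⊕ 65 = b9 ⊕ 65 = dc
byte 4: (62 ⊕ 34) ⊕ 20 = 56 ⊕ 20 = 76
byte 5: (87 ⊕ 1e) ⊕ 37 = 99 ⊕ 37 = ae
byte 6: (6c ⊕ d3) ⊕ 20 = bf ⊕ 20 = 9f
byte 7: (df ⊕ fc) ⊕ 63 = 23 ⊕ 63 = 40
byte 8: (0f ⊕ 88) ⊕ 69 = 87 ⊕ 69 = ee
byte 9: (f8 ⊕ f1) ⊕ 70 = 09 ⊕ 70 = 79
byte 10: (00 ⊕ 8b) ⊕ 68 = 8b ⊕ 68 = e3
byte 11: (2f ⊕ 15) ⊕ 65 = 3a ⊕ 65 = 5f
byte 12: (a8 ⊕ df) ⊕ 72 = 77 ⊕ 72 = 05
byte 13: (21 ⊕ e9) ⊕ 20 = c8 ⊕ 20 = e8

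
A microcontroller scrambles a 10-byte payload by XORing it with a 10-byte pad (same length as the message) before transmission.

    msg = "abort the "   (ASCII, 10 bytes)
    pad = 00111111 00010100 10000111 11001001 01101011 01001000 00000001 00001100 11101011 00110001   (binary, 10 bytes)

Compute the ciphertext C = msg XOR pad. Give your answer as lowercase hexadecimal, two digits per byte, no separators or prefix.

61 XOR 3f = 5e
62 XOR 14 = 76
6f XOR 87 = e8
72 XOR c9 = bb
74 XOR 6b = 1f
20 XOR 48 = 68
74 XOR 01 = 75
68 XOR 0c = 64
65 XOR eb = 8e
20 XOR 31 = 11

5e76e8bb1f6875648e11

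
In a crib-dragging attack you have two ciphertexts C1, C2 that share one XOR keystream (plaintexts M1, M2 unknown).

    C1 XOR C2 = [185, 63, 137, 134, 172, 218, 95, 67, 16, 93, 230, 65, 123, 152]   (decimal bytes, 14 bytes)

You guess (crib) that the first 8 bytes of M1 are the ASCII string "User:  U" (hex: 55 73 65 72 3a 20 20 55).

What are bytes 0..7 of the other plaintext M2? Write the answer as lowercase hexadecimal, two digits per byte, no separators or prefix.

ec4cecf496fa7f16

Since C1 ⊕ C2 = M1 ⊕ M2, XORing with the guessed M1 bytes yields the corresponding M2 bytes: M2 = (C1 ⊕ C2) ⊕ M1.
185 ⊕  85 = 236
 63 ⊕ 115 =  76
137 ⊕ 101 = 236
134 ⊕ 114 = 244
172 ⊕  58 = 150
218 ⊕  32 = 250
 95 ⊕  32 = 127
 67 ⊕  85 =  22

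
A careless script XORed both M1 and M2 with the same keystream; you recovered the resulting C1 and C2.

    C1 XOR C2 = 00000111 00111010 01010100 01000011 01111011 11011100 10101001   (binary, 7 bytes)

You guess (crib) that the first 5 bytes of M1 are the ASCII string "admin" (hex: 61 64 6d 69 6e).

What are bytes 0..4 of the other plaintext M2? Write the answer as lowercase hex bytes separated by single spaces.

66 5e 39 2a 15

Since C1 ⊕ C2 = M1 ⊕ M2, XORing with the guessed M1 bytes yields the corresponding M2 bytes: M2 = (C1 ⊕ C2) ⊕ M1.
byte 0: 07 ⊕ 61 = 66
byte 1: 3a ⊕ 64 = 5e
byte 2: 54 ⊕ 6d = 39
byte 3: 43 ⊕ 69 = 2a
byte 4: 7b ⊕ 6e = 15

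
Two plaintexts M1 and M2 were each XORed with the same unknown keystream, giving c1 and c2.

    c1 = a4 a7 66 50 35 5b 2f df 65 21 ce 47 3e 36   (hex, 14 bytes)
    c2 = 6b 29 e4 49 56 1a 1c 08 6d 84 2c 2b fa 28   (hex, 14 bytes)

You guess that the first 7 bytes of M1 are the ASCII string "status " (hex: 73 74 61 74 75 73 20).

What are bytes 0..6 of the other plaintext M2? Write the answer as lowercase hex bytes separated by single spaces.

First, c1 ⊕ c2 = (M1 ⊕ K) ⊕ (M2 ⊕ K) = M1 ⊕ M2, so the key drops out. Then M2 = (M1 ⊕ M2) ⊕ M1 over the first 7 bytes.
byte 0: (a4 ^ 6b) ^ 73 = cf ^ 73 = bc
byte 1: (a7 ^ 29) ^ 74 = 8e ^ 74 = fa
byte 2: (66 ^ e4) ^ 61 = 82 ^ 61 = e3
byte 3: (50 ^ 49) ^ 74 = 19 ^ 74 = 6d
byte 4: (35 ^ 56) ^ 75 = 63 ^ 75 = 16
byte 5: (5b ^ 1a) ^ 73 = 41 ^ 73 = 32
byte 6: (2f ^ 1c) ^ 20 = 33 ^ 20 = 13

bc fa e3 6d 16 32 13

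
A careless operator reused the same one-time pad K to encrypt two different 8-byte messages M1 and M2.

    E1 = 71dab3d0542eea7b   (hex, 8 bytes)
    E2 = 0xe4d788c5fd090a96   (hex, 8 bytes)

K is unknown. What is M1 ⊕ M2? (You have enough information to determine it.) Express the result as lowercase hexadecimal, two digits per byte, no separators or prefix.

E1 ⊕ E2 = (M1 ⊕ K) ⊕ (M2 ⊕ K) = M1 ⊕ M2 — the shared key cancels under XOR.
byte 0: 71 ⊕ e4 = 95
byte 1: da ⊕ d7 = 0d
byte 2: b3 ⊕ 88 = 3b
byte 3: d0 ⊕ c5 = 15
byte 4: 54 ⊕ fd = a9
byte 5: 2e ⊕ 09 = 27
byte 6: ea ⊕ 0a = e0
byte 7: 7b ⊕ 96 = ed

950d3b15a927e0ed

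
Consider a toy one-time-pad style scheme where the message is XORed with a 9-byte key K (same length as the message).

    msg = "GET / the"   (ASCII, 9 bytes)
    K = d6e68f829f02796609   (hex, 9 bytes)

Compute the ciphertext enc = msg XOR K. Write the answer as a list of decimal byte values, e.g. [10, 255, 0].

01000111 xor 11010110 = 10010001
01000101 xor 11100110 = 10100011
01010100 xor 10001111 = 11011011
00100000 xor 10000010 = 10100010
00101111 xor 10011111 = 10110000
00100000 xor 00000010 = 00100010
01110100 xor 01111001 = 00001101
01101000 xor 01100110 = 00001110
01100101 xor 00001001 = 01101100

[145, 163, 219, 162, 176, 34, 13, 14, 108]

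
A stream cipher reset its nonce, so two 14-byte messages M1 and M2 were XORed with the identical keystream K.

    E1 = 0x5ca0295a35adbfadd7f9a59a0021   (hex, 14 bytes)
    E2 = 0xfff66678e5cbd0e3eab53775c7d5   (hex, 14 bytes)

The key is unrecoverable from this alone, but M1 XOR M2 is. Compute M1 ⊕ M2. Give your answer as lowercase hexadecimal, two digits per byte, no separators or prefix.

E1 ⊕ E2 = (M1 ⊕ K) ⊕ (M2 ⊕ K) = M1 ⊕ M2 — the shared key cancels under XOR.
01011100 ^ 11111111 = 10100011
10100000 ^ 11110110 = 01010110
00101001 ^ 01100110 = 01001111
01011010 ^ 01111000 = 00100010
00110101 ^ 11100101 = 11010000
10101101 ^ 11001011 = 01100110
10111111 ^ 11010000 = 01101111
10101101 ^ 11100011 = 01001110
11010111 ^ 11101010 = 00111101
11111001 ^ 10110101 = 01001100
10100101 ^ 00110111 = 10010010
10011010 ^ 01110101 = 11101111
00000000 ^ 11000111 = 11000111
00100001 ^ 11010101 = 11110100

a3564f22d0666f4e3d4c92efc7f4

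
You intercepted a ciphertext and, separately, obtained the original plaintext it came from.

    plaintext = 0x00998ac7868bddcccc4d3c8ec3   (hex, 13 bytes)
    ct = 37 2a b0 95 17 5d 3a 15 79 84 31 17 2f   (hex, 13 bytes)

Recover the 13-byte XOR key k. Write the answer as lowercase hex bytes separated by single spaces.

37 b3 3a 52 91 d6 e7 d9 b5 c9 0d 99 ec

Since ct = plaintext ⊕ k, XORing both sides with plaintext gives k = plaintext ⊕ ct.
00 XOR 37 = 37
99 XOR 2a = b3
8a XOR b0 = 3a
c7 XOR 95 = 52
86 XOR 17 = 91
8b XOR 5d = d6
dd XOR 3a = e7
cc XOR 15 = d9
cc XOR 79 = b5
4d XOR 84 = c9
3c XOR 31 = 0d
8e XOR 17 = 99
c3 XOR 2f = ec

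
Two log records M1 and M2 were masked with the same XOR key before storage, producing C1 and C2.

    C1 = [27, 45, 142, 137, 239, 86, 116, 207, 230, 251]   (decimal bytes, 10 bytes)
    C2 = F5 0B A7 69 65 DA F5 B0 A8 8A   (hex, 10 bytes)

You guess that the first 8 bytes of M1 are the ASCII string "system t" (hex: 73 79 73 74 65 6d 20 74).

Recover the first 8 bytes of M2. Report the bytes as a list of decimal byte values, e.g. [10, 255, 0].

[157, 95, 90, 148, 239, 225, 161, 11]

First, C1 ⊕ C2 = (M1 ⊕ K) ⊕ (M2 ⊕ K) = M1 ⊕ M2, so the key drops out. Then M2 = (M1 ⊕ M2) ⊕ M1 over the first 8 bytes.
byte 0: (1b ⊕ f5) ⊕ 73 = ee ⊕ 73 = 9d
byte 1: (2d ⊕ 0b) ⊕ 79 = 26 ⊕ 79 = 5f
byte 2: (8e ⊕ a7) ⊕ 73 = 29 ⊕ 73 = 5a
byte 3: (89 ⊕ 69) ⊕ 74 = e0 ⊕ 74 = 94
byte 4: (ef ⊕ 65) ⊕ 65 = 8a ⊕ 65 = ef
byte 5: (56 ⊕ da) ⊕ 6d = 8c ⊕ 6d = e1
byte 6: (74 ⊕ f5) ⊕ 20 = 81 ⊕ 20 = a1
byte 7: (cf ⊕ b0) ⊕ 74 = 7f ⊕ 74 = 0b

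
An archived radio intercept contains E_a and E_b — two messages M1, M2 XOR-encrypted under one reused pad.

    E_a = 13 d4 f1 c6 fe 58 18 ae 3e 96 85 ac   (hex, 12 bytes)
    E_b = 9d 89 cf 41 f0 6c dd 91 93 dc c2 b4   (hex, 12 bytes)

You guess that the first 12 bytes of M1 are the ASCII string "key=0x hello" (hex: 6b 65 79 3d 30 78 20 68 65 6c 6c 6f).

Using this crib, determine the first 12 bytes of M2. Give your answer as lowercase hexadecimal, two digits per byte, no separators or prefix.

e53847ba3e4ce557c8262b77

First, E_a ⊕ E_b = (M1 ⊕ K) ⊕ (M2 ⊕ K) = M1 ⊕ M2, so the key drops out. Then M2 = (M1 ⊕ M2) ⊕ M1 over the first 12 bytes.
byte 0: (13 ⊕ 9d) ⊕ 6b = 8e ⊕ 6b = e5
byte 1: (d4 ⊕ 89) ⊕ 65 = 5d ⊕ 65 = 38
byte 2: (f1 ⊕ cf) ⊕ 79 = 3e ⊕ 79 = 47
byte 3: (c6 ⊕ 41) ⊕ 3d = 87 ⊕ 3d = ba
byte 4: (fe ⊕ f0) ⊕ 30 = 0e ⊕ 30 = 3e
byte 5: (58 ⊕ 6c) ⊕ 78 = 34 ⊕ 78 = 4c
byte 6: (18 ⊕ dd) ⊕ 20 = c5 ⊕ 20 = e5
byte 7: (ae ⊕ 91) ⊕ 68 = 3f ⊕ 68 = 57
byte 8: (3e ⊕ 93) ⊕ 65 = ad ⊕ 65 = c8
byte 9: (96 ⊕ dc) ⊕ 6c = 4a ⊕ 6c = 26
byte 10: (85 ⊕ c2) ⊕ 6c = 47 ⊕ 6c = 2b
byte 11: (ac ⊕ b4) ⊕ 6f = 18 ⊕ 6f = 77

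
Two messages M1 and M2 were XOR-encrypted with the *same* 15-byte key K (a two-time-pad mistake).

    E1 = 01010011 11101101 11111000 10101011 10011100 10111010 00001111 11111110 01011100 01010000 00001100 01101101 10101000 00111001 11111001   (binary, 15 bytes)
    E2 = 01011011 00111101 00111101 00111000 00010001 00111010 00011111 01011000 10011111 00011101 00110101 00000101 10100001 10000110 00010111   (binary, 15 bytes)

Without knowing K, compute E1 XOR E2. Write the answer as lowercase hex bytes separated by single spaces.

E1 ⊕ E2 = (M1 ⊕ K) ⊕ (M2 ⊕ K) = M1 ⊕ M2 — the shared key cancels under XOR.
byte 0:  83 XOR  91 =   8
byte 1: 237 XOR  61 = 208
byte 2: 248 XOR  61 = 197
byte 3: 171 XOR  56 = 147
byte 4: 156 XOR  17 = 141
byte 5: 186 XOR  58 = 128
byte 6:  15 XOR  31 =  16
byte 7: 254 XOR  88 = 166
byte 8:  92 XOR 159 = 195
byte 9:  80 XOR  29 =  77
byte 10:  12 XOR  53 =  57
byte 11: 109 XOR   5 = 104
byte 12: 168 XOR 161 =   9
byte 13:  57 XOR 134 = 191
byte 14: 249 XOR  23 = 238

08 d0 c5 93 8d 80 10 a6 c3 4d 39 68 09 bf ee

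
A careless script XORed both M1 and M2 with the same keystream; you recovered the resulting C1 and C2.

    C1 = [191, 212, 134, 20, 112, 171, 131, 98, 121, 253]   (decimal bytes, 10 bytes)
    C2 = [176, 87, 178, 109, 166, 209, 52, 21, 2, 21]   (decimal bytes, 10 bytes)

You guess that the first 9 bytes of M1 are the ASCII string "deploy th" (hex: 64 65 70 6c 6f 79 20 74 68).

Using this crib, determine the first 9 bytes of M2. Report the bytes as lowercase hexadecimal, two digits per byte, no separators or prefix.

First, C1 ⊕ C2 = (M1 ⊕ K) ⊕ (M2 ⊕ K) = M1 ⊕ M2, so the key drops out. Then M2 = (M1 ⊕ M2) ⊕ M1 over the first 9 bytes.
byte 0: (bf xor b0) xor 64 = 0f xor 64 = 6b
byte 1: (d4 xor 57) xor 65 = 83 xor 65 = e6
byte 2: (86 xor b2) xor 70 = 34 xor 70 = 44
byte 3: (14 xor 6d) xor 6c = 79 xor 6c = 15
byte 4: (70 xor a6) xor 6f = d6 xor 6f = b9
byte 5: (ab xor d1) xor 79 = 7a xor 79 = 03
byte 6: (83 xor 34) xor 20 = b7 xor 20 = 97
byte 7: (62 xor 15) xor 74 = 77 xor 74 = 03
byte 8: (79 xor 02) xor 68 = 7b xor 68 = 13

6be64415b903970313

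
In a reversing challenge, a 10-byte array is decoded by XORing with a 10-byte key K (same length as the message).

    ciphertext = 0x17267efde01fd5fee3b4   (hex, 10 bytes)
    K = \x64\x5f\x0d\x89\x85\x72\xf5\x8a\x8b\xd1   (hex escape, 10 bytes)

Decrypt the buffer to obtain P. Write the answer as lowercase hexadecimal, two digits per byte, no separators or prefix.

byte 0: 00010111 ^ 01100100 = 01110011
byte 1: 00100110 ^ 01011111 = 01111001
byte 2: 01111110 ^ 00001101 = 01110011
byte 3: 11111101 ^ 10001001 = 01110100
byte 4: 11100000 ^ 10000101 = 01100101
byte 5: 00011111 ^ 01110010 = 01101101
byte 6: 11010101 ^ 11110101 = 00100000
byte 7: 11111110 ^ 10001010 = 01110100
byte 8: 11100011 ^ 10001011 = 01101000
byte 9: 10110100 ^ 11010001 = 01100101

73797374656d20746865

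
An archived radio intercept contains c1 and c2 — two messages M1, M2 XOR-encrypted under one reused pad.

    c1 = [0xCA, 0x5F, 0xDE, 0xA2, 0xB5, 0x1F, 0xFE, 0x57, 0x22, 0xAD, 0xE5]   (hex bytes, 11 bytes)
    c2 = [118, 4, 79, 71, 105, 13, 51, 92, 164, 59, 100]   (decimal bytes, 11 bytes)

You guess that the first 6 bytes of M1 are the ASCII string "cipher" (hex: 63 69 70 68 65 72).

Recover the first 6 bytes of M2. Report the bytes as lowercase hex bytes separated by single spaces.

df 32 e1 8d b9 60

First, c1 ⊕ c2 = (M1 ⊕ K) ⊕ (M2 ⊕ K) = M1 ⊕ M2, so the key drops out. Then M2 = (M1 ⊕ M2) ⊕ M1 over the first 6 bytes.
byte 0: (ca xor 76) xor 63 = bc xor 63 = df
byte 1: (5f xor 04) xor 69 = 5b xor 69 = 32
byte 2: (de xor 4f) xor 70 = 91 xor 70 = e1
byte 3: (a2 xor 47) xor 68 = e5 xor 68 = 8d
byte 4: (b5 xor 69) xor 65 = dc xor 65 = b9
byte 5: (1f xor 0d) xor 72 = 12 xor 72 = 60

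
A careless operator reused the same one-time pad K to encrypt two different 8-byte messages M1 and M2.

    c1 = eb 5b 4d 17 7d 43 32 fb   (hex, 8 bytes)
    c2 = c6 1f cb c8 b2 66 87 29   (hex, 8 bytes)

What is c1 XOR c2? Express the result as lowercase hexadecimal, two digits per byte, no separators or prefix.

2d4486dfcf25b5d2

c1 ⊕ c2 = (M1 ⊕ K) ⊕ (M2 ⊕ K) = M1 ⊕ M2 — the shared key cancels under XOR.
eb xor c6 = 2d
5b xor 1f = 44
4d xor cb = 86
17 xor c8 = df
7d xor b2 = cf
43 xor 66 = 25
32 xor 87 = b5
fb xor 29 = d2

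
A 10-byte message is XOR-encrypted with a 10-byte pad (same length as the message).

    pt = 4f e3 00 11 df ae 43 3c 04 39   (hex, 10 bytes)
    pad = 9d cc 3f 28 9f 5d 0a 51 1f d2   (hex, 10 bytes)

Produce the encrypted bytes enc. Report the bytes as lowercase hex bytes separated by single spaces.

01001111 XOR 10011101 = 11010010
11100011 XOR 11001100 = 00101111
00000000 XOR 00111111 = 00111111
00010001 XOR 00101000 = 00111001
11011111 XOR 10011111 = 01000000
10101110 XOR 01011101 = 11110011
01000011 XOR 00001010 = 01001001
00111100 XOR 01010001 = 01101101
00000100 XOR 00011111 = 00011011
00111001 XOR 11010010 = 11101011

d2 2f 3f 39 40 f3 49 6d 1b eb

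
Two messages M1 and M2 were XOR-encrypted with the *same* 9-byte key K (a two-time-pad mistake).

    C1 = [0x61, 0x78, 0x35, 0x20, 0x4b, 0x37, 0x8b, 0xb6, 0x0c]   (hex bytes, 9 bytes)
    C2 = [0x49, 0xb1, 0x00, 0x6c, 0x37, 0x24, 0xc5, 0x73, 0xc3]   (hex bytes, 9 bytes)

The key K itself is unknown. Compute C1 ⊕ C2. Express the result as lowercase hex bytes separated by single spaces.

28 c9 35 4c 7c 13 4e c5 cf

C1 ⊕ C2 = (M1 ⊕ K) ⊕ (M2 ⊕ K) = M1 ⊕ M2 — the shared key cancels under XOR.
01100001 ⊕ 01001001 = 00101000
01111000 ⊕ 10110001 = 11001001
00110101 ⊕ 00000000 = 00110101
00100000 ⊕ 01101100 = 01001100
01001011 ⊕ 00110111 = 01111100
00110111 ⊕ 00100100 = 00010011
10001011 ⊕ 11000101 = 01001110
10110110 ⊕ 01110011 = 11000101
00001100 ⊕ 11000011 = 11001111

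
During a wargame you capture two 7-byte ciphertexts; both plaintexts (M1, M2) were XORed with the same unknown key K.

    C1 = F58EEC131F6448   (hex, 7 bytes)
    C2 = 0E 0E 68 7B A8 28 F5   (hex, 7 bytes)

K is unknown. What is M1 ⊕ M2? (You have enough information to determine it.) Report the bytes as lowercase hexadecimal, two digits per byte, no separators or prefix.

C1 ⊕ C2 = (M1 ⊕ K) ⊕ (M2 ⊕ K) = M1 ⊕ M2 — the shared key cancels under XOR.
f5 ^ 0e = fb
8e ^ 0e = 80
ec ^ 68 = 84
13 ^ 7b = 68
1f ^ a8 = b7
64 ^ 28 = 4c
48 ^ f5 = bd

fb808468b74cbd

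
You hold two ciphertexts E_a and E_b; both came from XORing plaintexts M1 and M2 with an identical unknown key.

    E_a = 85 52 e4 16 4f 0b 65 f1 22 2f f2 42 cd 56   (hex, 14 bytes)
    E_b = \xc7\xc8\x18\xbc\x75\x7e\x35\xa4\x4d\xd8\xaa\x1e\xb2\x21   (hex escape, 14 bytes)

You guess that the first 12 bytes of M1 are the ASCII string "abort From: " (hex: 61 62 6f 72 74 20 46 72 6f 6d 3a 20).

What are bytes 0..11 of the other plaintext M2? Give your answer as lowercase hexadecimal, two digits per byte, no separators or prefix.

23f893d84e551627009a627c

First, E_a ⊕ E_b = (M1 ⊕ K) ⊕ (M2 ⊕ K) = M1 ⊕ M2, so the key drops out. Then M2 = (M1 ⊕ M2) ⊕ M1 over the first 12 bytes.
byte 0: (85 XOR c7) XOR 61 = 42 XOR 61 = 23
byte 1: (52 XOR c8) XOR 62 = 9a XOR 62 = f8
byte 2: (e4 XOR 18) XOR 6f = fc XOR 6f = 93
byte 3: (16 XOR bc) XOR 72 = aa XOR 72 = d8
byte 4: (4f XOR 75) XOR 74 = 3a XOR 74 = 4e
byte 5: (0b XOR 7e) XOR 20 = 75 XOR 20 = 55
byte 6: (65 XOR 35) XOR 46 = 50 XOR 46 = 16
byte 7: (f1 XOR a4) XOR 72 = 55 XOR 72 = 27
byte 8: (22 XOR 4d) XOR 6f = 6f XOR 6f = 00
byte 9: (2f XOR d8) XOR 6d = f7 XOR 6d = 9a
byte 10: (f2 XOR aa) XOR 3a = 58 XOR 3a = 62
byte 11: (42 XOR 1e) XOR 20 = 5c XOR 20 = 7c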